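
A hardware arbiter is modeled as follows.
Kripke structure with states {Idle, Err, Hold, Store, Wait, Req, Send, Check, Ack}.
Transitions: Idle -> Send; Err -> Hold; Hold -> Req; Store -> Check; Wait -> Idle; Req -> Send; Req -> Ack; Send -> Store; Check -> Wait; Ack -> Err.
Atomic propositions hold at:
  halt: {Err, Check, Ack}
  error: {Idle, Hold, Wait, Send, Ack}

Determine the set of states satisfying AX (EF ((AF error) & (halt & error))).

{Err, Hold, Ack}

AF error: least fixpoint, start Z0 = {Idle, Hold, Wait, Send, Ack}, add states with every successor in Z. Z1 = {Idle, Err, Hold, Wait, Req, Send, Check, Ack}; Z2 = {Idle, Err, Hold, Store, Wait, Req, Send, Check, Ack}; fixed.
Sat(AF error) = {Idle, Err, Hold, Store, Wait, Req, Send, Check, Ack}
Sat(halt & error) = {Ack}
Sat((AF error) & (halt & error)) = {Ack}
EF ((AF error) & (halt & error)): least fixpoint, start Z0 = {Ack}, add states with some successor in Z. Z1 = {Req, Ack}; Z2 = {Hold, Req, Ack}; Z3 = {Err, Hold, Req, Ack}; fixed.
Sat(EF ((AF error) & (halt & error))) = {Err, Hold, Req, Ack}
Sat(AX (EF ((AF error) & (halt & error)))) = {s : every successor in {Err, Hold, Req, Ack}} = {Err, Hold, Ack}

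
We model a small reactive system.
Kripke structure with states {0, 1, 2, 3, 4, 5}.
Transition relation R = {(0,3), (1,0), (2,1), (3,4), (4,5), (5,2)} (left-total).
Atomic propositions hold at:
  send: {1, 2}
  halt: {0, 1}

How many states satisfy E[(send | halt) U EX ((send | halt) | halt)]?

3

Sat(send | halt) = {0, 1, 2}
Sat((send | halt) | halt) = {0, 1, 2}
Sat(EX ((send | halt) | halt)) = {s : some successor in {0, 1, 2}} = {1, 2, 5}
E[(send | halt) U EX ((send | halt) | halt)]: least fixpoint, start Z0 = Sat(EX ((send | halt) | halt)) = {1, 2, 5}, add states in Sat(send | halt) with some successor in Z. Already a fixed point.
Sat(E[(send | halt) U EX ((send | halt) | halt)]) = {1, 2, 5}
|Sat(E[(send | halt) U EX ((send | halt) | halt)])| = |{1, 2, 5}| = 3.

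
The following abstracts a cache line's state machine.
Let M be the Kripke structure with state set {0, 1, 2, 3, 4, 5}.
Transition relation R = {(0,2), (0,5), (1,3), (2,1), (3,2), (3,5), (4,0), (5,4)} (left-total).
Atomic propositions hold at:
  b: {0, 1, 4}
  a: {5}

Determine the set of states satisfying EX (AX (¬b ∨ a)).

Sat(¬b) = {2, 3, 5}
Sat(¬b ∨ a) = {2, 3, 5}
Sat(AX (¬b ∨ a)) = {s : every successor in {2, 3, 5}} = {0, 1, 3}
Sat(EX (AX (¬b ∨ a))) = {s : some successor in {0, 1, 3}} = {1, 2, 4}

{1, 2, 4}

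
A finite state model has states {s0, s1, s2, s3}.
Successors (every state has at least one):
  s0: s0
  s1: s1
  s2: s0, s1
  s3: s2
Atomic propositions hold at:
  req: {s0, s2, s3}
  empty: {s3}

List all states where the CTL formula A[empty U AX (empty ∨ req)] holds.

Sat(empty ∨ req) = {s0, s2, s3}
Sat(AX (empty ∨ req)) = {s : every successor in {s0, s2, s3}} = {s0, s3}
A[empty U AX (empty ∨ req)]: least fixpoint, start Z0 = Sat(AX (empty ∨ req)) = {s0, s3}, add states in Sat(empty) with every successor in Z. Already a fixed point.
Sat(A[empty U AX (empty ∨ req)]) = {s0, s3}

{s0, s3}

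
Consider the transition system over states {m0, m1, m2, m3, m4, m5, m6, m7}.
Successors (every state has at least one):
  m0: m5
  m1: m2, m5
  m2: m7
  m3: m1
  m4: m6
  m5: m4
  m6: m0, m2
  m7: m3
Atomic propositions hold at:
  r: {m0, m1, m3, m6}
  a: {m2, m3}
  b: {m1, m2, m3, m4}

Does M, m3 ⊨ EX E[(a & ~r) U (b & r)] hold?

Yes

Sat(~r) = {m2, m4, m5, m7}
Sat(a & ~r) = {m2}
Sat(b & r) = {m1, m3}
E[(a & ~r) U (b & r)]: least fixpoint, start Z0 = Sat((b & r)) = {m1, m3}, add states in Sat(a & ~r) with some successor in Z. Already a fixed point.
Sat(E[(a & ~r) U (b & r)]) = {m1, m3}
Sat(EX E[(a & ~r) U (b & r)]) = {s : some successor in {m1, m3}} = {m3, m7}
m3 ∈ Sat(EX E[(a & ~r) U (b & r)]) = {m3, m7}, so the formula holds at m3.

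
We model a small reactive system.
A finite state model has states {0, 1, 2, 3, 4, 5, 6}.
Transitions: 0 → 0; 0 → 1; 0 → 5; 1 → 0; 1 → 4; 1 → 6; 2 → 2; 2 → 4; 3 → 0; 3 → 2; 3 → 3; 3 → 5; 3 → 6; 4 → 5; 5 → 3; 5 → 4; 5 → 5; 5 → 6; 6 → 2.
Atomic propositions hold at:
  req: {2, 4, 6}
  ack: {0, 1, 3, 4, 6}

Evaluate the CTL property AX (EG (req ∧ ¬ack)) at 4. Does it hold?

No

Sat(¬ack) = {2, 5}
Sat(req ∧ ¬ack) = {2}
EG (req ∧ ¬ack): greatest fixpoint, start Z0 = {2}, keep only states in Sat with some successor in Z. Already a fixed point.
Sat(EG (req ∧ ¬ack)) = {2}
Sat(AX (EG (req ∧ ¬ack))) = {s : every successor in {2}} = {6}
4 ∉ Sat(AX (EG (req ∧ ¬ack))) = {6}, so the formula does not hold at 4.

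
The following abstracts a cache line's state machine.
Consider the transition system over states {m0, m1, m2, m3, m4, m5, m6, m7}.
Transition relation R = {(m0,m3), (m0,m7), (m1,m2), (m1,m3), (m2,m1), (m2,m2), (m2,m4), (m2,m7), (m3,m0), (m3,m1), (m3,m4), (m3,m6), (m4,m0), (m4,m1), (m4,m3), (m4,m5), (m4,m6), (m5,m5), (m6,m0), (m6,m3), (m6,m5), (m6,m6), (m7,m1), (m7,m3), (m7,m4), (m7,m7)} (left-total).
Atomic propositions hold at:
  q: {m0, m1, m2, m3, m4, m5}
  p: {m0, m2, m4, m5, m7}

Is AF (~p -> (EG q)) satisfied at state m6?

Sat(~p) = {m1, m3, m6}
EG q: greatest fixpoint, start Z0 = {m0, m1, m2, m3, m4, m5}, keep only states in Sat with some successor in Z. Already a fixed point.
Sat(EG q) = {m0, m1, m2, m3, m4, m5}
Sat(~p -> (EG q)) = {m0, m1, m2, m3, m4, m5, m7}
AF (~p -> (EG q)): least fixpoint, start Z0 = {m0, m1, m2, m3, m4, m5, m7}, add states with every successor in Z. Already a fixed point.
Sat(AF (~p -> (EG q))) = {m0, m1, m2, m3, m4, m5, m7}
m6 ∉ Sat(AF (~p -> (EG q))) = {m0, m1, m2, m3, m4, m5, m7}, so the formula does not hold at m6.

No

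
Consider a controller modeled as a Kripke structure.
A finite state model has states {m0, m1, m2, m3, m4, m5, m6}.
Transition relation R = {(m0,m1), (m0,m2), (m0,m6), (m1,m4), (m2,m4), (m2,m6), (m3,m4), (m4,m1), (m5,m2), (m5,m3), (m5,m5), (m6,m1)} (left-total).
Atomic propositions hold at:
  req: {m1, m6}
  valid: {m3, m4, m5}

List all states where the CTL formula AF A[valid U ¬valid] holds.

Sat(¬valid) = {m0, m1, m2, m6}
A[valid U ¬valid]: least fixpoint, start Z0 = Sat(¬valid) = {m0, m1, m2, m6}, add states in Sat(valid) with every successor in Z. Z1 = {m0, m1, m2, m4, m6}; Z2 = {m0, m1, m2, m3, m4, m6}; fixed.
Sat(A[valid U ¬valid]) = {m0, m1, m2, m3, m4, m6}
AF A[valid U ¬valid]: least fixpoint, start Z0 = {m0, m1, m2, m3, m4, m6}, add states with every successor in Z. Already a fixed point.
Sat(AF A[valid U ¬valid]) = {m0, m1, m2, m3, m4, m6}

{m0, m1, m2, m3, m4, m6}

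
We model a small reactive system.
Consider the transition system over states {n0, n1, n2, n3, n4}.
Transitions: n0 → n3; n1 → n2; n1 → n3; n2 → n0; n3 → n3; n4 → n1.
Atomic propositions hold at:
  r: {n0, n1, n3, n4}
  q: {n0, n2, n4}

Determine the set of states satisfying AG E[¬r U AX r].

Sat(¬r) = {n2}
Sat(AX r) = {s : every successor in {n0, n1, n3, n4}} = {n0, n2, n3, n4}
E[¬r U AX r]: least fixpoint, start Z0 = Sat(AX r) = {n0, n2, n3, n4}, add states in Sat(¬r) with some successor in Z. Already a fixed point.
Sat(E[¬r U AX r]) = {n0, n2, n3, n4}
AG E[¬r U AX r]: greatest fixpoint, start Z0 = {n0, n2, n3, n4}, keep only states in Sat with every successor in Z. Z1 = {n0, n2, n3}; fixed.
Sat(AG E[¬r U AX r]) = {n0, n2, n3}

{n0, n2, n3}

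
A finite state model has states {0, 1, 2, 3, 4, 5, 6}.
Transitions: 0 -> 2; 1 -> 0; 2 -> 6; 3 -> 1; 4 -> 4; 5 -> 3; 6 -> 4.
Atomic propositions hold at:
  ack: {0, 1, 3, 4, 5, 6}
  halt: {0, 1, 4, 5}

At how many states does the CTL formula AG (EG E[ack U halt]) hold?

2

E[ack U halt]: least fixpoint, start Z0 = Sat(halt) = {0, 1, 4, 5}, add states in Sat(ack) with some successor in Z. Z1 = {0, 1, 3, 4, 5, 6}; fixed.
Sat(E[ack U halt]) = {0, 1, 3, 4, 5, 6}
EG E[ack U halt]: greatest fixpoint, start Z0 = {0, 1, 3, 4, 5, 6}, keep only states in Sat with some successor in Z. Z1 = {1, 3, 4, 5, 6}; Z2 = {3, 4, 5, 6}; Z3 = {4, 5, 6}; Z4 = {4, 6}; fixed.
Sat(EG E[ack U halt]) = {4, 6}
AG (EG E[ack U halt]): greatest fixpoint, start Z0 = {4, 6}, keep only states in Sat with every successor in Z. Already a fixed point.
Sat(AG (EG E[ack U halt])) = {4, 6}
|Sat(AG (EG E[ack U halt]))| = |{4, 6}| = 2.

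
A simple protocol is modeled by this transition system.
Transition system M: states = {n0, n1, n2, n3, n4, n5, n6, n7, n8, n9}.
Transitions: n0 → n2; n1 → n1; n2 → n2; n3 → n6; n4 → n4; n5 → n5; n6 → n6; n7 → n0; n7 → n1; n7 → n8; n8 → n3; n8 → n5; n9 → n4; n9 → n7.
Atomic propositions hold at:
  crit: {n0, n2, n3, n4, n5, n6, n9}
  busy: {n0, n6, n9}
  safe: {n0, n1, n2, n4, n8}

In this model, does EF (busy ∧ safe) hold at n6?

Sat(busy ∧ safe) = {n0}
EF (busy ∧ safe): least fixpoint, start Z0 = {n0}, add states with some successor in Z. Z1 = {n0, n7}; Z2 = {n0, n7, n9}; fixed.
Sat(EF (busy ∧ safe)) = {n0, n7, n9}
n6 ∉ Sat(EF (busy ∧ safe)) = {n0, n7, n9}, so the formula does not hold at n6.

No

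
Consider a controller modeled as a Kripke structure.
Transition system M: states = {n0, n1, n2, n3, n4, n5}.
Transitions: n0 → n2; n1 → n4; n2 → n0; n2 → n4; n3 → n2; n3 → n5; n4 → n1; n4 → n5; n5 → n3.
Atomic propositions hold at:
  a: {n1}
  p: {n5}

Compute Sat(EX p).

Sat(EX p) = {s : some successor in {n5}} = {n3, n4}

{n3, n4}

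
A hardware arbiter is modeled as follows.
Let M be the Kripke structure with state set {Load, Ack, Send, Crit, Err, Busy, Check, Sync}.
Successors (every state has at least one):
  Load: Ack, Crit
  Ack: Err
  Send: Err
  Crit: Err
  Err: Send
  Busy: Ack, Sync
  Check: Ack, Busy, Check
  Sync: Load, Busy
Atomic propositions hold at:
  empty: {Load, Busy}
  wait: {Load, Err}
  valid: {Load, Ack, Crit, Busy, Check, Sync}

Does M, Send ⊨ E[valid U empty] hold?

No

E[valid U empty]: least fixpoint, start Z0 = Sat(empty) = {Load, Busy}, add states in Sat(valid) with some successor in Z. Z1 = {Load, Busy, Check, Sync}; fixed.
Sat(E[valid U empty]) = {Load, Busy, Check, Sync}
Send ∉ Sat(E[valid U empty]) = {Load, Busy, Check, Sync}, so the formula does not hold at Send.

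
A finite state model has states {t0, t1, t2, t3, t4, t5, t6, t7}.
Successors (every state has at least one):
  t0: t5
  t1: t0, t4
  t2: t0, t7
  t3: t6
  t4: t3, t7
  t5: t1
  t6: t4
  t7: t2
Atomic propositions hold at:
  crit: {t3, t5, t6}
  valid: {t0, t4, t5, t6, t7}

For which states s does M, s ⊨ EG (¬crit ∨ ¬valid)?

Sat(¬crit) = {t0, t1, t2, t4, t7}
Sat(¬valid) = {t1, t2, t3}
Sat(¬crit ∨ ¬valid) = {t0, t1, t2, t3, t4, t7}
EG (¬crit ∨ ¬valid): greatest fixpoint, start Z0 = {t0, t1, t2, t3, t4, t7}, keep only states in Sat with some successor in Z. Z1 = {t1, t2, t4, t7}; fixed.
Sat(EG (¬crit ∨ ¬valid)) = {t1, t2, t4, t7}

{t1, t2, t4, t7}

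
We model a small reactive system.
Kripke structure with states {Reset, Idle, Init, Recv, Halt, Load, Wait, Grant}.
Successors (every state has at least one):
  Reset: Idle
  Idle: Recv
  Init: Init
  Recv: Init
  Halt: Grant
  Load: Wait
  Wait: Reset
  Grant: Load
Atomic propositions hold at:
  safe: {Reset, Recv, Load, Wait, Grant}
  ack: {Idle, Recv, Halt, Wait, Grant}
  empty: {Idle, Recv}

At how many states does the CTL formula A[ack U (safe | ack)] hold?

Sat(safe | ack) = {Reset, Idle, Recv, Halt, Load, Wait, Grant}
A[ack U (safe | ack)]: least fixpoint, start Z0 = Sat((safe | ack)) = {Reset, Idle, Recv, Halt, Load, Wait, Grant}, add states in Sat(ack) with every successor in Z. Already a fixed point.
Sat(A[ack U (safe | ack)]) = {Reset, Idle, Recv, Halt, Load, Wait, Grant}
|Sat(A[ack U (safe | ack)])| = |{Reset, Idle, Recv, Halt, Load, Wait, Grant}| = 7.

7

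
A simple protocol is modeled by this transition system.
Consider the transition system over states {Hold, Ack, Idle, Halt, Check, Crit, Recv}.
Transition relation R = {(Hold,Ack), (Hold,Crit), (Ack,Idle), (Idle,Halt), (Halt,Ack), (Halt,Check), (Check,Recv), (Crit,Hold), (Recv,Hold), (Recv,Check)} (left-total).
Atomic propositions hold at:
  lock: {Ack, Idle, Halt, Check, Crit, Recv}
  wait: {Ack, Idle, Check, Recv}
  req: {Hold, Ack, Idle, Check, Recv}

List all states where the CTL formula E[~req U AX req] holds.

{Ack, Halt, Check, Crit, Recv}

Sat(~req) = {Halt, Crit}
Sat(AX req) = {s : every successor in {Hold, Ack, Idle, Check, Recv}} = {Ack, Halt, Check, Crit, Recv}
E[~req U AX req]: least fixpoint, start Z0 = Sat(AX req) = {Ack, Halt, Check, Crit, Recv}, add states in Sat(~req) with some successor in Z. Already a fixed point.
Sat(E[~req U AX req]) = {Ack, Halt, Check, Crit, Recv}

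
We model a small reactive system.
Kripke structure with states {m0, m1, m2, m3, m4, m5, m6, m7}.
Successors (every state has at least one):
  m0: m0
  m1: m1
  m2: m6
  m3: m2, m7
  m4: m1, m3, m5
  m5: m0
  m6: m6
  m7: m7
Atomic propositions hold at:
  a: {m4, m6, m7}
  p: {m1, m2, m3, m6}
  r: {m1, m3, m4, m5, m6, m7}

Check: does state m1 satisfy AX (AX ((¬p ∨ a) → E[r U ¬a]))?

Sat(¬p) = {m0, m4, m5, m7}
Sat(¬p ∨ a) = {m0, m4, m5, m6, m7}
Sat(¬a) = {m0, m1, m2, m3, m5}
E[r U ¬a]: least fixpoint, start Z0 = Sat(¬a) = {m0, m1, m2, m3, m5}, add states in Sat(r) with some successor in Z. Z1 = {m0, m1, m2, m3, m4, m5}; fixed.
Sat(E[r U ¬a]) = {m0, m1, m2, m3, m4, m5}
Sat((¬p ∨ a) → E[r U ¬a]) = {m0, m1, m2, m3, m4, m5}
Sat(AX ((¬p ∨ a) → E[r U ¬a])) = {s : every successor in {m0, m1, m2, m3, m4, m5}} = {m0, m1, m4, m5}
Sat(AX (AX ((¬p ∨ a) → E[r U ¬a]))) = {s : every successor in {m0, m1, m4, m5}} = {m0, m1, m5}
m1 ∈ Sat(AX (AX ((¬p ∨ a) → E[r U ¬a]))) = {m0, m1, m5}, so the formula holds at m1.

Yes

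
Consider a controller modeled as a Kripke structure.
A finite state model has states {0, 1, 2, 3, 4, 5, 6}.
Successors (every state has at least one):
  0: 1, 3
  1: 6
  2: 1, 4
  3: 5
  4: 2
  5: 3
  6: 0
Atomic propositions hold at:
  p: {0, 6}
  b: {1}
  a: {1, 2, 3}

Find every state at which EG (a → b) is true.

{0, 1, 6}

Sat(a → b) = {0, 1, 4, 5, 6}
EG (a → b): greatest fixpoint, start Z0 = {0, 1, 4, 5, 6}, keep only states in Sat with some successor in Z. Z1 = {0, 1, 6}; fixed.
Sat(EG (a → b)) = {0, 1, 6}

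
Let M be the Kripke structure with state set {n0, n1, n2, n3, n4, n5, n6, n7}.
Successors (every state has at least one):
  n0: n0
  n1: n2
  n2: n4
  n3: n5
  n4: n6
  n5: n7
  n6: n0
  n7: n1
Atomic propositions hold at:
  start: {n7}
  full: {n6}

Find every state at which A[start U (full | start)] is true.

Sat(full | start) = {n6, n7}
A[start U (full | start)]: least fixpoint, start Z0 = Sat((full | start)) = {n6, n7}, add states in Sat(start) with every successor in Z. Already a fixed point.
Sat(A[start U (full | start)]) = {n6, n7}

{n6, n7}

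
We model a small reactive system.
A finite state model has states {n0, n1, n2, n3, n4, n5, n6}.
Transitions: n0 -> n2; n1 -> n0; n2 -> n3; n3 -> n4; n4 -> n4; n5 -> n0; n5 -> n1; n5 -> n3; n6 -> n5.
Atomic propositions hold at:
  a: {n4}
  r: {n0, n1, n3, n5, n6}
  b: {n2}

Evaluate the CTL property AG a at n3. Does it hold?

AG a: greatest fixpoint, start Z0 = {n4}, keep only states in Sat with every successor in Z. Already a fixed point.
Sat(AG a) = {n4}
n3 ∉ Sat(AG a) = {n4}, so the formula does not hold at n3.

No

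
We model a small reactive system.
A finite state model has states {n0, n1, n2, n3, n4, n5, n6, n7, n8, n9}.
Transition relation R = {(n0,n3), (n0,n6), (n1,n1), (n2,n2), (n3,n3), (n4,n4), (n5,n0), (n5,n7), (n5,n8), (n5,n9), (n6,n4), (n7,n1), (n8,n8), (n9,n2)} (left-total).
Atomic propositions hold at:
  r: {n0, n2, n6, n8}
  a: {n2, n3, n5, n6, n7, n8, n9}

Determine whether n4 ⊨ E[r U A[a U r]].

A[a U r]: least fixpoint, start Z0 = Sat(r) = {n0, n2, n6, n8}, add states in Sat(a) with every successor in Z. Z1 = {n0, n2, n6, n8, n9}; fixed.
Sat(A[a U r]) = {n0, n2, n6, n8, n9}
E[r U A[a U r]]: least fixpoint, start Z0 = Sat(A[a U r]) = {n0, n2, n6, n8, n9}, add states in Sat(r) with some successor in Z. Already a fixed point.
Sat(E[r U A[a U r]]) = {n0, n2, n6, n8, n9}
n4 ∉ Sat(E[r U A[a U r]]) = {n0, n2, n6, n8, n9}, so the formula does not hold at n4.

No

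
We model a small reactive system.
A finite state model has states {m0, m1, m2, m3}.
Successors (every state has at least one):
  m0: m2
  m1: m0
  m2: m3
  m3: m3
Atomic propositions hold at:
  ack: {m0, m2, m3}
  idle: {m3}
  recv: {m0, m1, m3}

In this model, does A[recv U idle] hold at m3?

A[recv U idle]: least fixpoint, start Z0 = Sat(idle) = {m3}, add states in Sat(recv) with every successor in Z. Already a fixed point.
Sat(A[recv U idle]) = {m3}
m3 ∈ Sat(A[recv U idle]) = {m3}, so the formula holds at m3.

Yes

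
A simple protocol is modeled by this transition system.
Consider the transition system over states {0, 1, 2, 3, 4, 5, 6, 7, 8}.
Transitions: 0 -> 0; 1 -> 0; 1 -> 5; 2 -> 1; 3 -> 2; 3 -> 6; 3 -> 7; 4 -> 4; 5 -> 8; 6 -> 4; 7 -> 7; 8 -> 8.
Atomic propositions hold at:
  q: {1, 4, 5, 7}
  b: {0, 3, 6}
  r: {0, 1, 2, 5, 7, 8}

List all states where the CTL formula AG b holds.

AG b: greatest fixpoint, start Z0 = {0, 3, 6}, keep only states in Sat with every successor in Z. Z1 = {0}; fixed.
Sat(AG b) = {0}

{0}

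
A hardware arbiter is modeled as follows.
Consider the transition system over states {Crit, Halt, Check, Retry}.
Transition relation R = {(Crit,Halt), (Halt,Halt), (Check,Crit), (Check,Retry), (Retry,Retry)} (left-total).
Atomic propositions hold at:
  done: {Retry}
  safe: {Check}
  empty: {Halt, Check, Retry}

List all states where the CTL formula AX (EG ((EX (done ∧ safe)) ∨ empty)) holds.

{Crit, Halt, Retry}

Sat(done ∧ safe) = ∅
Sat(EX (done ∧ safe)) = {s : some successor in ∅} = ∅
Sat((EX (done ∧ safe)) ∨ empty) = {Halt, Check, Retry}
EG ((EX (done ∧ safe)) ∨ empty): greatest fixpoint, start Z0 = {Halt, Check, Retry}, keep only states in Sat with some successor in Z. Already a fixed point.
Sat(EG ((EX (done ∧ safe)) ∨ empty)) = {Halt, Check, Retry}
Sat(AX (EG ((EX (done ∧ safe)) ∨ empty))) = {s : every successor in {Halt, Check, Retry}} = {Crit, Halt, Retry}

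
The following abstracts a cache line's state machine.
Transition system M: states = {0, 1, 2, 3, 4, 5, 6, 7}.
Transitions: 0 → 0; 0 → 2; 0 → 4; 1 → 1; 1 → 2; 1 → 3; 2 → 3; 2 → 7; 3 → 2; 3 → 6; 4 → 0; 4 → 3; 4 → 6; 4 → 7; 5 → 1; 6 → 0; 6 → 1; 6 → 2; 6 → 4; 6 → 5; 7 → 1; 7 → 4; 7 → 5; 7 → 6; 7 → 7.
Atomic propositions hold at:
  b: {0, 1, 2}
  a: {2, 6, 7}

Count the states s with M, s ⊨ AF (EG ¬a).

4

Sat(¬a) = {0, 1, 3, 4, 5}
EG ¬a: greatest fixpoint, start Z0 = {0, 1, 3, 4, 5}, keep only states in Sat with some successor in Z. Z1 = {0, 1, 4, 5}; fixed.
Sat(EG ¬a) = {0, 1, 4, 5}
AF (EG ¬a): least fixpoint, start Z0 = {0, 1, 4, 5}, add states with every successor in Z. Already a fixed point.
Sat(AF (EG ¬a)) = {0, 1, 4, 5}
|Sat(AF (EG ¬a))| = |{0, 1, 4, 5}| = 4.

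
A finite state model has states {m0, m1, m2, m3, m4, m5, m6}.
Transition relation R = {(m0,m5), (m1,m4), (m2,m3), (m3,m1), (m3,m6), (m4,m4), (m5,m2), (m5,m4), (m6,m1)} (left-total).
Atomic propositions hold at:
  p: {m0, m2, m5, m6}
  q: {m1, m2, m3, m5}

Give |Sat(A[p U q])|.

6

A[p U q]: least fixpoint, start Z0 = Sat(q) = {m1, m2, m3, m5}, add states in Sat(p) with every successor in Z. Z1 = {m0, m1, m2, m3, m5, m6}; fixed.
Sat(A[p U q]) = {m0, m1, m2, m3, m5, m6}
|Sat(A[p U q])| = |{m0, m1, m2, m3, m5, m6}| = 6.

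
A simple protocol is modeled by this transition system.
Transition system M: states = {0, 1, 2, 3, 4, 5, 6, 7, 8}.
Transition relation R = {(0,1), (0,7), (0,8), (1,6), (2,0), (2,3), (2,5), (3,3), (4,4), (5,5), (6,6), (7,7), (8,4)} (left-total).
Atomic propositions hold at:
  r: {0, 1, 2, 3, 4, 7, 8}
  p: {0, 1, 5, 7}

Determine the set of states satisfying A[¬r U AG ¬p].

Sat(¬r) = {5, 6}
Sat(¬p) = {2, 3, 4, 6, 8}
AG ¬p: greatest fixpoint, start Z0 = {2, 3, 4, 6, 8}, keep only states in Sat with every successor in Z. Z1 = {3, 4, 6, 8}; fixed.
Sat(AG ¬p) = {3, 4, 6, 8}
A[¬r U AG ¬p]: least fixpoint, start Z0 = Sat(AG ¬p) = {3, 4, 6, 8}, add states in Sat(¬r) with every successor in Z. Already a fixed point.
Sat(A[¬r U AG ¬p]) = {3, 4, 6, 8}

{3, 4, 6, 8}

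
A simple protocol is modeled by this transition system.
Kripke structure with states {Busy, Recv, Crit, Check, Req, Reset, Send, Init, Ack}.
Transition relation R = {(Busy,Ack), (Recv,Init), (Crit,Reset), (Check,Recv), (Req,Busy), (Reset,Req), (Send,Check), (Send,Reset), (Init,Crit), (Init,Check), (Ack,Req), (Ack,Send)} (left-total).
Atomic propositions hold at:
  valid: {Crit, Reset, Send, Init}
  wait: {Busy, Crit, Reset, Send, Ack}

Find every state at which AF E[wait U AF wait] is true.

{Busy, Crit, Req, Reset, Send, Ack}

AF wait: least fixpoint, start Z0 = {Busy, Crit, Reset, Send, Ack}, add states with every successor in Z. Z1 = {Busy, Crit, Req, Reset, Send, Ack}; fixed.
Sat(AF wait) = {Busy, Crit, Req, Reset, Send, Ack}
E[wait U AF wait]: least fixpoint, start Z0 = Sat(AF wait) = {Busy, Crit, Req, Reset, Send, Ack}, add states in Sat(wait) with some successor in Z. Already a fixed point.
Sat(E[wait U AF wait]) = {Busy, Crit, Req, Reset, Send, Ack}
AF E[wait U AF wait]: least fixpoint, start Z0 = {Busy, Crit, Req, Reset, Send, Ack}, add states with every successor in Z. Already a fixed point.
Sat(AF E[wait U AF wait]) = {Busy, Crit, Req, Reset, Send, Ack}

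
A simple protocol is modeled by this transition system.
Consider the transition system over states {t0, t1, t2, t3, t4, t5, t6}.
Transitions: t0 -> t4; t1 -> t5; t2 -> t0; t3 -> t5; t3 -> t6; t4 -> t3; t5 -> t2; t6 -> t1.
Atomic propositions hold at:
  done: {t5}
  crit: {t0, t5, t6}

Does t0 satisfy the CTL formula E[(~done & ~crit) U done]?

Sat(~done) = {t0, t1, t2, t3, t4, t6}
Sat(~crit) = {t1, t2, t3, t4}
Sat(~done & ~crit) = {t1, t2, t3, t4}
E[(~done & ~crit) U done]: least fixpoint, start Z0 = Sat(done) = {t5}, add states in Sat(~done & ~crit) with some successor in Z. Z1 = {t1, t3, t5}; Z2 = {t1, t3, t4, t5}; fixed.
Sat(E[(~done & ~crit) U done]) = {t1, t3, t4, t5}
t0 ∉ Sat(E[(~done & ~crit) U done]) = {t1, t3, t4, t5}, so the formula does not hold at t0.

No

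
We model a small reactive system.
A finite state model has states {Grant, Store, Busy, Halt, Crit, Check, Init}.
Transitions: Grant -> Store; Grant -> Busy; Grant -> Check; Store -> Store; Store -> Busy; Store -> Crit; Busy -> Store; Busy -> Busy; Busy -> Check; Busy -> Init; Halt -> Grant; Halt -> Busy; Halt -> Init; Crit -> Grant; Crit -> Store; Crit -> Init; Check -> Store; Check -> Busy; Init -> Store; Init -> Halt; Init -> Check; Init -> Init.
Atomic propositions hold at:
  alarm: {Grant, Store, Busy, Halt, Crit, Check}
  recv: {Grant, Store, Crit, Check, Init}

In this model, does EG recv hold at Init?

EG recv: greatest fixpoint, start Z0 = {Grant, Store, Crit, Check, Init}, keep only states in Sat with some successor in Z. Already a fixed point.
Sat(EG recv) = {Grant, Store, Crit, Check, Init}
Init ∈ Sat(EG recv) = {Grant, Store, Crit, Check, Init}, so the formula holds at Init.

Yes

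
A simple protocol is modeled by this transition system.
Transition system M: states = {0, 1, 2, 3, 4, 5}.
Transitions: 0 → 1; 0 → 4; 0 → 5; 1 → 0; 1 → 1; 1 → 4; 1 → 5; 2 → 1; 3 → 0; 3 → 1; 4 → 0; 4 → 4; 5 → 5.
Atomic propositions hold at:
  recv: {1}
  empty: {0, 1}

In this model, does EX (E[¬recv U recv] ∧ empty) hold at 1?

Sat(¬recv) = {0, 2, 3, 4, 5}
E[¬recv U recv]: least fixpoint, start Z0 = Sat(recv) = {1}, add states in Sat(¬recv) with some successor in Z. Z1 = {0, 1, 2, 3}; Z2 = {0, 1, 2, 3, 4}; fixed.
Sat(E[¬recv U recv]) = {0, 1, 2, 3, 4}
Sat(E[¬recv U recv] ∧ empty) = {0, 1}
Sat(EX (E[¬recv U recv] ∧ empty)) = {s : some successor in {0, 1}} = {0, 1, 2, 3, 4}
1 ∈ Sat(EX (E[¬recv U recv] ∧ empty)) = {0, 1, 2, 3, 4}, so the formula holds at 1.

Yes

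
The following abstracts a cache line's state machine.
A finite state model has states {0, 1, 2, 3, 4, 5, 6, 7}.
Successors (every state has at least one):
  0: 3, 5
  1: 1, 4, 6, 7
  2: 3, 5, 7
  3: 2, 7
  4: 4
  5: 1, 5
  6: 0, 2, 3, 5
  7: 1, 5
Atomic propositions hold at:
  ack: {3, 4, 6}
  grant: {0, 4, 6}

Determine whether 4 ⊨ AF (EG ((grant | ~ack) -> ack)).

Yes

Sat(~ack) = {0, 1, 2, 5, 7}
Sat(grant | ~ack) = {0, 1, 2, 4, 5, 6, 7}
Sat((grant | ~ack) -> ack) = {3, 4, 6}
EG ((grant | ~ack) -> ack): greatest fixpoint, start Z0 = {3, 4, 6}, keep only states in Sat with some successor in Z. Z1 = {4, 6}; Z2 = {4}; fixed.
Sat(EG ((grant | ~ack) -> ack)) = {4}
AF (EG ((grant | ~ack) -> ack)): least fixpoint, start Z0 = {4}, add states with every successor in Z. Already a fixed point.
Sat(AF (EG ((grant | ~ack) -> ack))) = {4}
4 ∈ Sat(AF (EG ((grant | ~ack) -> ack))) = {4}, so the formula holds at 4.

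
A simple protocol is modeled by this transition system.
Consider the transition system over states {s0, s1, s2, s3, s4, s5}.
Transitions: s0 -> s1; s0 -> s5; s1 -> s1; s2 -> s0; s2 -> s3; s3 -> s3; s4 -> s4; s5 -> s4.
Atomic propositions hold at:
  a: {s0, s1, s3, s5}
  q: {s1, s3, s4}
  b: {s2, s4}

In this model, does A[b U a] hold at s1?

Yes

A[b U a]: least fixpoint, start Z0 = Sat(a) = {s0, s1, s3, s5}, add states in Sat(b) with every successor in Z. Z1 = {s0, s1, s2, s3, s5}; fixed.
Sat(A[b U a]) = {s0, s1, s2, s3, s5}
s1 ∈ Sat(A[b U a]) = {s0, s1, s2, s3, s5}, so the formula holds at s1.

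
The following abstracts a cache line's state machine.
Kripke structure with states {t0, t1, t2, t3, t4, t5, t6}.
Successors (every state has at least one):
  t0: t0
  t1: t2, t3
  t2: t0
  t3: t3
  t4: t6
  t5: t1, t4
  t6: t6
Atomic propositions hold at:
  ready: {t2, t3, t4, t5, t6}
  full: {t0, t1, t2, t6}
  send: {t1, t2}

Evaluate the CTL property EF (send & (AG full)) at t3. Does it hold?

AG full: greatest fixpoint, start Z0 = {t0, t1, t2, t6}, keep only states in Sat with every successor in Z. Z1 = {t0, t2, t6}; fixed.
Sat(AG full) = {t0, t2, t6}
Sat(send & (AG full)) = {t2}
EF (send & (AG full)): least fixpoint, start Z0 = {t2}, add states with some successor in Z. Z1 = {t1, t2}; Z2 = {t1, t2, t5}; fixed.
Sat(EF (send & (AG full))) = {t1, t2, t5}
t3 ∉ Sat(EF (send & (AG full))) = {t1, t2, t5}, so the formula does not hold at t3.

No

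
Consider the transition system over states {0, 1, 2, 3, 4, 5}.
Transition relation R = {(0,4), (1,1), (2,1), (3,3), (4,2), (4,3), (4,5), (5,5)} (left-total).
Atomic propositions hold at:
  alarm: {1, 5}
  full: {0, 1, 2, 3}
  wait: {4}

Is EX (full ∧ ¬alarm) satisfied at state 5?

No

Sat(¬alarm) = {0, 2, 3, 4}
Sat(full ∧ ¬alarm) = {0, 2, 3}
Sat(EX (full ∧ ¬alarm)) = {s : some successor in {0, 2, 3}} = {3, 4}
5 ∉ Sat(EX (full ∧ ¬alarm)) = {3, 4}, so the formula does not hold at 5.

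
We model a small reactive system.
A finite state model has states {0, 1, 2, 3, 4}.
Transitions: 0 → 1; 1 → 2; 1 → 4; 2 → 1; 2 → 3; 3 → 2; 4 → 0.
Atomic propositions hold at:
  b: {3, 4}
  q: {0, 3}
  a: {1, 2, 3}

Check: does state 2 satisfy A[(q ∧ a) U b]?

No

Sat(q ∧ a) = {3}
A[(q ∧ a) U b]: least fixpoint, start Z0 = Sat(b) = {3, 4}, add states in Sat(q ∧ a) with every successor in Z. Already a fixed point.
Sat(A[(q ∧ a) U b]) = {3, 4}
2 ∉ Sat(A[(q ∧ a) U b]) = {3, 4}, so the formula does not hold at 2.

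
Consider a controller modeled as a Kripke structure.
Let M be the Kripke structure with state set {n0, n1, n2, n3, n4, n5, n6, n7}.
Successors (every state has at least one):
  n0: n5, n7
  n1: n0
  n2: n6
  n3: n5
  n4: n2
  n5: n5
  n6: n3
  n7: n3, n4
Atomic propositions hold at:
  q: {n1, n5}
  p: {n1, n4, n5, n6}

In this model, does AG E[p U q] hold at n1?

E[p U q]: least fixpoint, start Z0 = Sat(q) = {n1, n5}, add states in Sat(p) with some successor in Z. Already a fixed point.
Sat(E[p U q]) = {n1, n5}
AG E[p U q]: greatest fixpoint, start Z0 = {n1, n5}, keep only states in Sat with every successor in Z. Z1 = {n5}; fixed.
Sat(AG E[p U q]) = {n5}
n1 ∉ Sat(AG E[p U q]) = {n5}, so the formula does not hold at n1.

No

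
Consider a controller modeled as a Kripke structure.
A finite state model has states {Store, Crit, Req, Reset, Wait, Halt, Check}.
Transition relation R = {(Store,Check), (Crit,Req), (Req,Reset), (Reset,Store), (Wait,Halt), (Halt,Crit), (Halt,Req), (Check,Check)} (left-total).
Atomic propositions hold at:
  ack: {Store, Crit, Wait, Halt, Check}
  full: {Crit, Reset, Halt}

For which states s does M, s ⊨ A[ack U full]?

{Crit, Reset, Wait, Halt}

A[ack U full]: least fixpoint, start Z0 = Sat(full) = {Crit, Reset, Halt}, add states in Sat(ack) with every successor in Z. Z1 = {Crit, Reset, Wait, Halt}; fixed.
Sat(A[ack U full]) = {Crit, Reset, Wait, Halt}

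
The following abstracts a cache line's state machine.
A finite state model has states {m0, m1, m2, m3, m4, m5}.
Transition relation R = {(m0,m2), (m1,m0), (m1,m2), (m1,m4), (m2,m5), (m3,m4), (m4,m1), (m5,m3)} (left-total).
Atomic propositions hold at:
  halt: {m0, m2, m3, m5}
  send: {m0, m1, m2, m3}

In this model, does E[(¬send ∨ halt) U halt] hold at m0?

Yes

Sat(¬send) = {m4, m5}
Sat(¬send ∨ halt) = {m0, m2, m3, m4, m5}
E[(¬send ∨ halt) U halt]: least fixpoint, start Z0 = Sat(halt) = {m0, m2, m3, m5}, add states in Sat(¬send ∨ halt) with some successor in Z. Already a fixed point.
Sat(E[(¬send ∨ halt) U halt]) = {m0, m2, m3, m5}
m0 ∈ Sat(E[(¬send ∨ halt) U halt]) = {m0, m2, m3, m5}, so the formula holds at m0.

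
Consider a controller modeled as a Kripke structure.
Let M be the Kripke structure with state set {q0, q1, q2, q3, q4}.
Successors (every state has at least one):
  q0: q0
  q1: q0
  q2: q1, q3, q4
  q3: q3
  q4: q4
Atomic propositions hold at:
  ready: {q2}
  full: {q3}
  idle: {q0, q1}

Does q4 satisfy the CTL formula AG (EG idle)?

No

EG idle: greatest fixpoint, start Z0 = {q0, q1}, keep only states in Sat with some successor in Z. Already a fixed point.
Sat(EG idle) = {q0, q1}
AG (EG idle): greatest fixpoint, start Z0 = {q0, q1}, keep only states in Sat with every successor in Z. Already a fixed point.
Sat(AG (EG idle)) = {q0, q1}
q4 ∉ Sat(AG (EG idle)) = {q0, q1}, so the formula does not hold at q4.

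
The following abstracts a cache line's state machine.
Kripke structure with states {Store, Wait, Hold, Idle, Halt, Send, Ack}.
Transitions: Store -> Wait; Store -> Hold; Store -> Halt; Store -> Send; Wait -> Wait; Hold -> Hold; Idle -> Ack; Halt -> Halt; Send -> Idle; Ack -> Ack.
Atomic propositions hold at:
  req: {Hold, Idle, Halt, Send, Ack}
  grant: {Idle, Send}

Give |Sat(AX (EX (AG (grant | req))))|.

5

Sat(grant | req) = {Hold, Idle, Halt, Send, Ack}
AG (grant | req): greatest fixpoint, start Z0 = {Hold, Idle, Halt, Send, Ack}, keep only states in Sat with every successor in Z. Already a fixed point.
Sat(AG (grant | req)) = {Hold, Idle, Halt, Send, Ack}
Sat(EX (AG (grant | req))) = {s : some successor in {Hold, Idle, Halt, Send, Ack}} = {Store, Hold, Idle, Halt, Send, Ack}
Sat(AX (EX (AG (grant | req)))) = {s : every successor in {Store, Hold, Idle, Halt, Send, Ack}} = {Hold, Idle, Halt, Send, Ack}
|Sat(AX (EX (AG (grant | req))))| = |{Hold, Idle, Halt, Send, Ack}| = 5.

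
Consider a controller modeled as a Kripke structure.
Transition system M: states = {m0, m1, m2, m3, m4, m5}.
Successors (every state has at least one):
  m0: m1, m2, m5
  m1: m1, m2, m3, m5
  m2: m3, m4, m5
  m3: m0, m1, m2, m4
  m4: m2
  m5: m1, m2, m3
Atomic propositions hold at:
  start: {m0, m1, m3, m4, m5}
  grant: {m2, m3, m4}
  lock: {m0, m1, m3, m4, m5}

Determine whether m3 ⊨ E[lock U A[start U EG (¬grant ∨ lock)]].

Sat(¬grant) = {m0, m1, m5}
Sat(¬grant ∨ lock) = {m0, m1, m3, m4, m5}
EG (¬grant ∨ lock): greatest fixpoint, start Z0 = {m0, m1, m3, m4, m5}, keep only states in Sat with some successor in Z. Z1 = {m0, m1, m3, m5}; fixed.
Sat(EG (¬grant ∨ lock)) = {m0, m1, m3, m5}
A[start U EG (¬grant ∨ lock)]: least fixpoint, start Z0 = Sat(EG (¬grant ∨ lock)) = {m0, m1, m3, m5}, add states in Sat(start) with every successor in Z. Already a fixed point.
Sat(A[start U EG (¬grant ∨ lock)]) = {m0, m1, m3, m5}
E[lock U A[start U EG (¬grant ∨ lock)]]: least fixpoint, start Z0 = Sat(A[start U EG (¬grant ∨ lock)]) = {m0, m1, m3, m5}, add states in Sat(lock) with some successor in Z. Already a fixed point.
Sat(E[lock U A[start U EG (¬grant ∨ lock)]]) = {m0, m1, m3, m5}
m3 ∈ Sat(E[lock U A[start U EG (¬grant ∨ lock)]]) = {m0, m1, m3, m5}, so the formula holds at m3.

Yes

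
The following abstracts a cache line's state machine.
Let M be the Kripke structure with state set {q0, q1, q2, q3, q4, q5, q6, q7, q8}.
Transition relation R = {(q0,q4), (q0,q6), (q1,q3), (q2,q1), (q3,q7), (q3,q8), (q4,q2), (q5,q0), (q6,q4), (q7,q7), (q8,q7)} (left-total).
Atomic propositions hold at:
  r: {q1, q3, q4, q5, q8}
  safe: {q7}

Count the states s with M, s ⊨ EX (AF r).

AF r: least fixpoint, start Z0 = {q1, q3, q4, q5, q8}, add states with every successor in Z. Z1 = {q1, q2, q3, q4, q5, q6, q8}; Z2 = {q0, q1, q2, q3, q4, q5, q6, q8}; fixed.
Sat(AF r) = {q0, q1, q2, q3, q4, q5, q6, q8}
Sat(EX (AF r)) = {s : some successor in {q0, q1, q2, q3, q4, q5, q6, q8}} = {q0, q1, q2, q3, q4, q5, q6}
|Sat(EX (AF r))| = |{q0, q1, q2, q3, q4, q5, q6}| = 7.

7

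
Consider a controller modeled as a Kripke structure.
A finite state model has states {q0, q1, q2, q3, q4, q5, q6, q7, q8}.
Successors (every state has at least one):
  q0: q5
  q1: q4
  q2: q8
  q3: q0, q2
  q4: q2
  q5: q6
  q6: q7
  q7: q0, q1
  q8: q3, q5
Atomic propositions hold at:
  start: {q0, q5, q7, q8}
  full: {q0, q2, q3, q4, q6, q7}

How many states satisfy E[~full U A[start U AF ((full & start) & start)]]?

5

Sat(~full) = {q1, q5, q8}
Sat(full & start) = {q0, q7}
Sat((full & start) & start) = {q0, q7}
AF ((full & start) & start): least fixpoint, start Z0 = {q0, q7}, add states with every successor in Z. Z1 = {q0, q6, q7}; Z2 = {q0, q5, q6, q7}; fixed.
Sat(AF ((full & start) & start)) = {q0, q5, q6, q7}
A[start U AF ((full & start) & start)]: least fixpoint, start Z0 = Sat(AF ((full & start) & start)) = {q0, q5, q6, q7}, add states in Sat(start) with every successor in Z. Already a fixed point.
Sat(A[start U AF ((full & start) & start)]) = {q0, q5, q6, q7}
E[~full U A[start U AF ((full & start) & start)]]: least fixpoint, start Z0 = Sat(A[start U AF ((full & start) & start)]) = {q0, q5, q6, q7}, add states in Sat(~full) with some successor in Z. Z1 = {q0, q5, q6, q7, q8}; fixed.
Sat(E[~full U A[start U AF ((full & start) & start)]]) = {q0, q5, q6, q7, q8}
|Sat(E[~full U A[start U AF ((full & start) & start)]])| = |{q0, q5, q6, q7, q8}| = 5.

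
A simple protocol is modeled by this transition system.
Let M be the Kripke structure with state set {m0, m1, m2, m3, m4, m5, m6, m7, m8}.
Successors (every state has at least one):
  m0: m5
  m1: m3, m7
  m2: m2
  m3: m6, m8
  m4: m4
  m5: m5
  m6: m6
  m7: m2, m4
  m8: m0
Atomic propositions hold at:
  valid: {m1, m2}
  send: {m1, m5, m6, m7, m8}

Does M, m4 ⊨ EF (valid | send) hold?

Sat(valid | send) = {m1, m2, m5, m6, m7, m8}
EF (valid | send): least fixpoint, start Z0 = {m1, m2, m5, m6, m7, m8}, add states with some successor in Z. Z1 = {m0, m1, m2, m3, m5, m6, m7, m8}; fixed.
Sat(EF (valid | send)) = {m0, m1, m2, m3, m5, m6, m7, m8}
m4 ∉ Sat(EF (valid | send)) = {m0, m1, m2, m3, m5, m6, m7, m8}, so the formula does not hold at m4.

No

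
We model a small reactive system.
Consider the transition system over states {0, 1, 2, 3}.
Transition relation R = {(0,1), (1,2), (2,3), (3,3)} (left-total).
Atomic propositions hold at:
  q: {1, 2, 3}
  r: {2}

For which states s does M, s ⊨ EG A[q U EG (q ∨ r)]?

Sat(q ∨ r) = {1, 2, 3}
EG (q ∨ r): greatest fixpoint, start Z0 = {1, 2, 3}, keep only states in Sat with some successor in Z. Already a fixed point.
Sat(EG (q ∨ r)) = {1, 2, 3}
A[q U EG (q ∨ r)]: least fixpoint, start Z0 = Sat(EG (q ∨ r)) = {1, 2, 3}, add states in Sat(q) with every successor in Z. Already a fixed point.
Sat(A[q U EG (q ∨ r)]) = {1, 2, 3}
EG A[q U EG (q ∨ r)]: greatest fixpoint, start Z0 = {1, 2, 3}, keep only states in Sat with some successor in Z. Already a fixed point.
Sat(EG A[q U EG (q ∨ r)]) = {1, 2, 3}

{1, 2, 3}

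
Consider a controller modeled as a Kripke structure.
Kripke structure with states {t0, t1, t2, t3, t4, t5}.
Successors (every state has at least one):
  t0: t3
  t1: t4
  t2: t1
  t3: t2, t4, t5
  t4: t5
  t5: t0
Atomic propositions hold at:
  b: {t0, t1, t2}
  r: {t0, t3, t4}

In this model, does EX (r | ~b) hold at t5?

Sat(~b) = {t3, t4, t5}
Sat(r | ~b) = {t0, t3, t4, t5}
Sat(EX (r | ~b)) = {s : some successor in {t0, t3, t4, t5}} = {t0, t1, t3, t4, t5}
t5 ∈ Sat(EX (r | ~b)) = {t0, t1, t3, t4, t5}, so the formula holds at t5.

Yes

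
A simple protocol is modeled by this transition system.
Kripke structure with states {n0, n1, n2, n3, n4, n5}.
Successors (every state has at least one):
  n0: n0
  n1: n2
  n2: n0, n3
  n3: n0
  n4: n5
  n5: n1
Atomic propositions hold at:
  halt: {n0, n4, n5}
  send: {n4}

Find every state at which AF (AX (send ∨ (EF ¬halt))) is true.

{n1, n4, n5}

Sat(¬halt) = {n1, n2, n3}
EF ¬halt: least fixpoint, start Z0 = {n1, n2, n3}, add states with some successor in Z. Z1 = {n1, n2, n3, n5}; Z2 = {n1, n2, n3, n4, n5}; fixed.
Sat(EF ¬halt) = {n1, n2, n3, n4, n5}
Sat(send ∨ (EF ¬halt)) = {n1, n2, n3, n4, n5}
Sat(AX (send ∨ (EF ¬halt))) = {s : every successor in {n1, n2, n3, n4, n5}} = {n1, n4, n5}
AF (AX (send ∨ (EF ¬halt))): least fixpoint, start Z0 = {n1, n4, n5}, add states with every successor in Z. Already a fixed point.
Sat(AF (AX (send ∨ (EF ¬halt)))) = {n1, n4, n5}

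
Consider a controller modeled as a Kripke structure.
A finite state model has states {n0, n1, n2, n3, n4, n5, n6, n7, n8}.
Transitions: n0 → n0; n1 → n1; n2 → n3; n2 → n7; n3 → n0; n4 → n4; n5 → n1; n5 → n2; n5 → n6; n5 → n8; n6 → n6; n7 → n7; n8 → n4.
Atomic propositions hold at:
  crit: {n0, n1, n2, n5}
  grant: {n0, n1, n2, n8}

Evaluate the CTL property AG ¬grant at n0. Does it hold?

Sat(¬grant) = {n3, n4, n5, n6, n7}
AG ¬grant: greatest fixpoint, start Z0 = {n3, n4, n5, n6, n7}, keep only states in Sat with every successor in Z. Z1 = {n4, n6, n7}; fixed.
Sat(AG ¬grant) = {n4, n6, n7}
n0 ∉ Sat(AG ¬grant) = {n4, n6, n7}, so the formula does not hold at n0.

No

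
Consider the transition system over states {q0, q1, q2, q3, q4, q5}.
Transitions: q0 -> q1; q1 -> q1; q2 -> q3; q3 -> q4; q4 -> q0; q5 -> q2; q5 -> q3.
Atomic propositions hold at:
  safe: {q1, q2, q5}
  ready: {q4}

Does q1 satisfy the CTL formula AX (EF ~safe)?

No

Sat(~safe) = {q0, q3, q4}
EF ~safe: least fixpoint, start Z0 = {q0, q3, q4}, add states with some successor in Z. Z1 = {q0, q2, q3, q4, q5}; fixed.
Sat(EF ~safe) = {q0, q2, q3, q4, q5}
Sat(AX (EF ~safe)) = {s : every successor in {q0, q2, q3, q4, q5}} = {q2, q3, q4, q5}
q1 ∉ Sat(AX (EF ~safe)) = {q2, q3, q4, q5}, so the formula does not hold at q1.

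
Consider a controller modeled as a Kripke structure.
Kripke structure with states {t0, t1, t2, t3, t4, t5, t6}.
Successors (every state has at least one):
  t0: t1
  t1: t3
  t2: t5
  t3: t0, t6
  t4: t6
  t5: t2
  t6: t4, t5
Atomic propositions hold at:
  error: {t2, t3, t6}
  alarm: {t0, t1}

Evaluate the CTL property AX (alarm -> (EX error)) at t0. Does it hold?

Yes

Sat(EX error) = {s : some successor in {t2, t3, t6}} = {t1, t3, t4, t5}
Sat(alarm -> (EX error)) = {t1, t2, t3, t4, t5, t6}
Sat(AX (alarm -> (EX error))) = {s : every successor in {t1, t2, t3, t4, t5, t6}} = {t0, t1, t2, t4, t5, t6}
t0 ∈ Sat(AX (alarm -> (EX error))) = {t0, t1, t2, t4, t5, t6}, so the formula holds at t0.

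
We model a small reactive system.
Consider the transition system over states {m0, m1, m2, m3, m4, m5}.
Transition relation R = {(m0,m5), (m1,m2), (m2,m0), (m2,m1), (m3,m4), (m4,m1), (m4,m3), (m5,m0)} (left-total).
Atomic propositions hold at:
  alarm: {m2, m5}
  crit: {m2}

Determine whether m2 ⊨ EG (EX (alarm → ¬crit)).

Yes

Sat(¬crit) = {m0, m1, m3, m4, m5}
Sat(alarm → ¬crit) = {m0, m1, m3, m4, m5}
Sat(EX (alarm → ¬crit)) = {s : some successor in {m0, m1, m3, m4, m5}} = {m0, m2, m3, m4, m5}
EG (EX (alarm → ¬crit)): greatest fixpoint, start Z0 = {m0, m2, m3, m4, m5}, keep only states in Sat with some successor in Z. Already a fixed point.
Sat(EG (EX (alarm → ¬crit))) = {m0, m2, m3, m4, m5}
m2 ∈ Sat(EG (EX (alarm → ¬crit))) = {m0, m2, m3, m4, m5}, so the formula holds at m2.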